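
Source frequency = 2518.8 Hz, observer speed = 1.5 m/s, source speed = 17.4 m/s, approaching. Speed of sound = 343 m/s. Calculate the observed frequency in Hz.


Given values:
  f_s = 2518.8 Hz, v_o = 1.5 m/s, v_s = 17.4 m/s
  Direction: approaching
Formula: f_o = f_s * (c + v_o) / (c - v_s)
Numerator: c + v_o = 343 + 1.5 = 344.5
Denominator: c - v_s = 343 - 17.4 = 325.6
f_o = 2518.8 * 344.5 / 325.6 = 2665.01

2665.01 Hz


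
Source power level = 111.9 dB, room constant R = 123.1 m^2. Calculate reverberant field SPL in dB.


Given values:
  Lw = 111.9 dB, R = 123.1 m^2
Formula: SPL = Lw + 10 * log10(4 / R)
Compute 4 / R = 4 / 123.1 = 0.032494
Compute 10 * log10(0.032494) = -14.882
SPL = 111.9 + (-14.882) = 97.02

97.02 dB


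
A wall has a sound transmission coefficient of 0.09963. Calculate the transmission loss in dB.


Given values:
  tau = 0.09963
Formula: TL = 10 * log10(1 / tau)
Compute 1 / tau = 1 / 0.09963 = 10.0371
Compute log10(10.0371) = 1.001608
TL = 10 * 1.001608 = 10.02

10.02 dB


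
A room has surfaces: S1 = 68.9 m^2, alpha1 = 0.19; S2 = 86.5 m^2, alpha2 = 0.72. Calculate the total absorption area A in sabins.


Given surfaces:
  Surface 1: 68.9 * 0.19 = 13.091
  Surface 2: 86.5 * 0.72 = 62.28
Formula: A = sum(Si * alpha_i)
A = 13.091 + 62.28
A = 75.37

75.37 sabins


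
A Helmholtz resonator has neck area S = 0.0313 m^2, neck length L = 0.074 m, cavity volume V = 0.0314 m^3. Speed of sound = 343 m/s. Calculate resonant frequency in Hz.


Given values:
  S = 0.0313 m^2, L = 0.074 m, V = 0.0314 m^3, c = 343 m/s
Formula: f = (c / (2*pi)) * sqrt(S / (V * L))
Compute V * L = 0.0314 * 0.074 = 0.0023236
Compute S / (V * L) = 0.0313 / 0.0023236 = 13.4705
Compute sqrt(13.4705) = 3.670218
Compute c / (2*pi) = 343 / 6.283185 = 54.590148
f = 54.590148 * 3.670218 = 200.36

200.36 Hz


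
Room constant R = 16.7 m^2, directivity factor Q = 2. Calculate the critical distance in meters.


Given values:
  R = 16.7 m^2, Q = 2
Formula: d_c = 0.141 * sqrt(Q * R)
Compute Q * R = 2 * 16.7 = 33.4
Compute sqrt(33.4) = 5.7793
d_c = 0.141 * 5.7793 = 0.815

0.815 m


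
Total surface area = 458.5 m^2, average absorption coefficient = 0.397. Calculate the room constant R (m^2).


Given values:
  S = 458.5 m^2, alpha = 0.397
Formula: R = S * alpha / (1 - alpha)
Numerator: 458.5 * 0.397 = 182.0245
Denominator: 1 - 0.397 = 0.603
R = 182.0245 / 0.603 = 301.86

301.86 m^2


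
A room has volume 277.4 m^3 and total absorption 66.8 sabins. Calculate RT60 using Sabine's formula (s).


Given values:
  V = 277.4 m^3
  A = 66.8 sabins
Formula: RT60 = 0.161 * V / A
Numerator: 0.161 * 277.4 = 44.6614
RT60 = 44.6614 / 66.8 = 0.669

0.669 s


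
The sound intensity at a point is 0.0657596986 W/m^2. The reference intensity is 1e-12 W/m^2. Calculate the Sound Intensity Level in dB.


Given values:
  I = 0.0657596986 W/m^2
  I_ref = 1e-12 W/m^2
Formula: SIL = 10 * log10(I / I_ref)
Compute ratio: I / I_ref = 65759698600
Compute log10: log10(65759698600) = 10.81796
Multiply: SIL = 10 * 10.81796 = 108.18

108.18 dB


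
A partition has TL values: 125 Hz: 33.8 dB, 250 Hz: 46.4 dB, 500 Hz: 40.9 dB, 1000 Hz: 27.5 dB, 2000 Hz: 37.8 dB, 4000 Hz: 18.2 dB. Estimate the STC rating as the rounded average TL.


Given TL values at each frequency:
  125 Hz: 33.8 dB
  250 Hz: 46.4 dB
  500 Hz: 40.9 dB
  1000 Hz: 27.5 dB
  2000 Hz: 37.8 dB
  4000 Hz: 18.2 dB
Formula: STC ~ round(average of TL values)
Sum = 33.8 + 46.4 + 40.9 + 27.5 + 37.8 + 18.2 = 204.6
Average = 204.6 / 6 = 34.1
Rounded: 34

34


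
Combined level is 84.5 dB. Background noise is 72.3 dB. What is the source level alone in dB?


Given values:
  L_total = 84.5 dB, L_bg = 72.3 dB
Formula: L_source = 10 * log10(10^(L_total/10) - 10^(L_bg/10))
Convert to linear:
  10^(84.5/10) = 281838293.1264
  10^(72.3/10) = 16982436.5246
Difference: 281838293.1264 - 16982436.5246 = 264855856.6018
L_source = 10 * log10(264855856.6018) = 84.23

84.23 dB


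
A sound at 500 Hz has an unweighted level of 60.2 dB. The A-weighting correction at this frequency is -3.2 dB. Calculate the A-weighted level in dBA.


Given values:
  SPL = 60.2 dB
  A-weighting at 500 Hz = -3.2 dB
Formula: L_A = SPL + A_weight
L_A = 60.2 + (-3.2)
L_A = 57.0

57.0 dBA


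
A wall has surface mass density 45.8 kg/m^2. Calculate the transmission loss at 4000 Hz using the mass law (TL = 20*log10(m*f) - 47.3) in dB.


Given values:
  m = 45.8 kg/m^2, f = 4000 Hz
Formula: TL = 20 * log10(m * f) - 47.3
Compute m * f = 45.8 * 4000 = 183200.0
Compute log10(183200.0) = 5.262925
Compute 20 * 5.262925 = 105.2585
TL = 105.2585 - 47.3 = 57.96

57.96 dB


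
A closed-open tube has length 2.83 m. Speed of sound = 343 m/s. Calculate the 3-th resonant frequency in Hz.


Given values:
  Tube type: closed-open, L = 2.83 m, c = 343 m/s, n = 3
Formula: f_n = (2n - 1) * c / (4 * L)
Compute 2n - 1 = 2*3 - 1 = 5
Compute 4 * L = 4 * 2.83 = 11.32
f = 5 * 343 / 11.32
f = 151.5

151.5 Hz


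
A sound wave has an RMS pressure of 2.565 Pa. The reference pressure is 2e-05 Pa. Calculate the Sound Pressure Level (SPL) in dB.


Given values:
  p = 2.565 Pa
  p_ref = 2e-05 Pa
Formula: SPL = 20 * log10(p / p_ref)
Compute ratio: p / p_ref = 2.565 / 2e-05 = 128250
Compute log10: log10(128250) = 5.108057
Multiply: SPL = 20 * 5.108057 = 102.16

102.16 dB


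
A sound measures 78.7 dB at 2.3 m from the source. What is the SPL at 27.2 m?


Given values:
  SPL1 = 78.7 dB, r1 = 2.3 m, r2 = 27.2 m
Formula: SPL2 = SPL1 - 20 * log10(r2 / r1)
Compute ratio: r2 / r1 = 27.2 / 2.3 = 11.8261
Compute log10: log10(11.8261) = 1.072842
Compute drop: 20 * 1.072842 = 21.4568
SPL2 = 78.7 - 21.4568 = 57.24

57.24 dB


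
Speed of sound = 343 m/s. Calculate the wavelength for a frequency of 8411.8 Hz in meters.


Given values:
  c = 343 m/s, f = 8411.8 Hz
Formula: lambda = c / f
lambda = 343 / 8411.8
lambda = 0.0408

0.0408 m


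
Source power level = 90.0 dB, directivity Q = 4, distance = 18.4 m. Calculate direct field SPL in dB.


Given values:
  Lw = 90.0 dB, Q = 4, r = 18.4 m
Formula: SPL = Lw + 10 * log10(Q / (4 * pi * r^2))
Compute 4 * pi * r^2 = 4 * pi * 18.4^2 = 4254.4704
Compute Q / denom = 4 / 4254.4704 = 0.00094019
Compute 10 * log10(0.00094019) = -30.2678
SPL = 90.0 + (-30.2678) = 59.73

59.73 dB


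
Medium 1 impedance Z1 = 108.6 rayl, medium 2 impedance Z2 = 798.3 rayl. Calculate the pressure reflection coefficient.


Given values:
  Z1 = 108.6 rayl, Z2 = 798.3 rayl
Formula: R = (Z2 - Z1) / (Z2 + Z1)
Numerator: Z2 - Z1 = 798.3 - 108.6 = 689.7
Denominator: Z2 + Z1 = 798.3 + 108.6 = 906.9
R = 689.7 / 906.9 = 0.7605

0.7605


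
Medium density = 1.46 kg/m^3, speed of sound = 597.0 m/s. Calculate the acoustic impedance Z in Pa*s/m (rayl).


Given values:
  rho = 1.46 kg/m^3
  c = 597.0 m/s
Formula: Z = rho * c
Z = 1.46 * 597.0
Z = 871.62

871.62 rayl


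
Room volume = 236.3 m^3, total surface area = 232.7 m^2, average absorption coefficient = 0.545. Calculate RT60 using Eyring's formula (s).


Given values:
  V = 236.3 m^3, S = 232.7 m^2, alpha = 0.545
Formula: RT60 = 0.161 * V / (-S * ln(1 - alpha))
Compute ln(1 - 0.545) = ln(0.455) = -0.787458
Denominator: -232.7 * -0.787458 = 183.2415
Numerator: 0.161 * 236.3 = 38.0443
RT60 = 38.0443 / 183.2415 = 0.208

0.208 s


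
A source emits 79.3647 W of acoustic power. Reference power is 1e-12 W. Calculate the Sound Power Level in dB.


Given values:
  W = 79.3647 W
  W_ref = 1e-12 W
Formula: SWL = 10 * log10(W / W_ref)
Compute ratio: W / W_ref = 79364700000000
Compute log10: log10(79364700000000) = 13.899627
Multiply: SWL = 10 * 13.899627 = 139.0

139.0 dB


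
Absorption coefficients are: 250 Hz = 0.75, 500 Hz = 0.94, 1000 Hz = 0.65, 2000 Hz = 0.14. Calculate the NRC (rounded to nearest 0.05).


Given values:
  a_250 = 0.75, a_500 = 0.94
  a_1000 = 0.65, a_2000 = 0.14
Formula: NRC = (a250 + a500 + a1000 + a2000) / 4
Sum = 0.75 + 0.94 + 0.65 + 0.14 = 2.48
NRC = 2.48 / 4 = 0.62
Rounded to nearest 0.05: 0.6

0.6


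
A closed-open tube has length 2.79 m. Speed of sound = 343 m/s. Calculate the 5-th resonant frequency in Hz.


Given values:
  Tube type: closed-open, L = 2.79 m, c = 343 m/s, n = 5
Formula: f_n = (2n - 1) * c / (4 * L)
Compute 2n - 1 = 2*5 - 1 = 9
Compute 4 * L = 4 * 2.79 = 11.16
f = 9 * 343 / 11.16
f = 276.61

276.61 Hz


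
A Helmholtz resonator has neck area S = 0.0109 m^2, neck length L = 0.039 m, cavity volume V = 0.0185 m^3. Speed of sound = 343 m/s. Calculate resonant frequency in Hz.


Given values:
  S = 0.0109 m^2, L = 0.039 m, V = 0.0185 m^3, c = 343 m/s
Formula: f = (c / (2*pi)) * sqrt(S / (V * L))
Compute V * L = 0.0185 * 0.039 = 0.0007215
Compute S / (V * L) = 0.0109 / 0.0007215 = 15.1074
Compute sqrt(15.1074) = 3.886824
Compute c / (2*pi) = 343 / 6.283185 = 54.590148
f = 54.590148 * 3.886824 = 212.18

212.18 Hz


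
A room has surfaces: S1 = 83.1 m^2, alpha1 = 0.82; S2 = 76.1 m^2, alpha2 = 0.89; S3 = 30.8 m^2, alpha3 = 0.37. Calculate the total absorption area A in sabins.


Given surfaces:
  Surface 1: 83.1 * 0.82 = 68.142
  Surface 2: 76.1 * 0.89 = 67.729
  Surface 3: 30.8 * 0.37 = 11.396
Formula: A = sum(Si * alpha_i)
A = 68.142 + 67.729 + 11.396
A = 147.27

147.27 sabins


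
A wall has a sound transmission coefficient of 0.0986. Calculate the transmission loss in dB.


Given values:
  tau = 0.0986
Formula: TL = 10 * log10(1 / tau)
Compute 1 / tau = 1 / 0.0986 = 10.142
Compute log10(10.142) = 1.006124
TL = 10 * 1.006124 = 10.06

10.06 dB


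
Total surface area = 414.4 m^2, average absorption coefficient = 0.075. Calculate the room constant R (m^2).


Given values:
  S = 414.4 m^2, alpha = 0.075
Formula: R = S * alpha / (1 - alpha)
Numerator: 414.4 * 0.075 = 31.08
Denominator: 1 - 0.075 = 0.925
R = 31.08 / 0.925 = 33.6

33.6 m^2


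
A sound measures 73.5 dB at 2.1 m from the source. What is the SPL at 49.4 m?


Given values:
  SPL1 = 73.5 dB, r1 = 2.1 m, r2 = 49.4 m
Formula: SPL2 = SPL1 - 20 * log10(r2 / r1)
Compute ratio: r2 / r1 = 49.4 / 2.1 = 23.5238
Compute log10: log10(23.5238) = 1.371507
Compute drop: 20 * 1.371507 = 27.4301
SPL2 = 73.5 - 27.4301 = 46.07

46.07 dB


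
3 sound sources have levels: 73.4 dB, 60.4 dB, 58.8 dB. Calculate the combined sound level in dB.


Formula: L_total = 10 * log10( sum(10^(Li/10)) )
  Source 1: 10^(73.4/10) = 21877616.2395
  Source 2: 10^(60.4/10) = 1096478.1961
  Source 3: 10^(58.8/10) = 758577.575
Sum of linear values = 23732672.0106
L_total = 10 * log10(23732672.0106) = 73.75

73.75 dB


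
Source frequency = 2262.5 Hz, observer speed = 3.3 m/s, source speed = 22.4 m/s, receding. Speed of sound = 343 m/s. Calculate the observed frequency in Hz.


Given values:
  f_s = 2262.5 Hz, v_o = 3.3 m/s, v_s = 22.4 m/s
  Direction: receding
Formula: f_o = f_s * (c - v_o) / (c + v_s)
Numerator: c - v_o = 343 - 3.3 = 339.7
Denominator: c + v_s = 343 + 22.4 = 365.4
f_o = 2262.5 * 339.7 / 365.4 = 2103.37

2103.37 Hz


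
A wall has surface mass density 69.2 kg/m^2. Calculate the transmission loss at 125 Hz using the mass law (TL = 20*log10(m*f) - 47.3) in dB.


Given values:
  m = 69.2 kg/m^2, f = 125 Hz
Formula: TL = 20 * log10(m * f) - 47.3
Compute m * f = 69.2 * 125 = 8650.0
Compute log10(8650.0) = 3.937016
Compute 20 * 3.937016 = 78.7403
TL = 78.7403 - 47.3 = 31.44

31.44 dB


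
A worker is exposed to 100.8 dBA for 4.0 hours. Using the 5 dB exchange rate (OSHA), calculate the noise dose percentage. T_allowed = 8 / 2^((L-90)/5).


Given values:
  L = 100.8 dBA, T = 4.0 hours
Formula: T_allowed = 8 / 2^((L - 90) / 5)
Compute exponent: (100.8 - 90) / 5 = 2.16
Compute 2^(2.16) = 4.469149
T_allowed = 8 / 4.469149 = 1.79005 hours
Dose = (T / T_allowed) * 100
Dose = (4.0 / 1.79005) * 100 = 223.46

223.46 %


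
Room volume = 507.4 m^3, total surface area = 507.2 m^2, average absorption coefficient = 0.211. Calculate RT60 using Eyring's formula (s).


Given values:
  V = 507.4 m^3, S = 507.2 m^2, alpha = 0.211
Formula: RT60 = 0.161 * V / (-S * ln(1 - alpha))
Compute ln(1 - 0.211) = ln(0.789) = -0.236989
Denominator: -507.2 * -0.236989 = 120.2008
Numerator: 0.161 * 507.4 = 81.6914
RT60 = 81.6914 / 120.2008 = 0.68

0.68 s


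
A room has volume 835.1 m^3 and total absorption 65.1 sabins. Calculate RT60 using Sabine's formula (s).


Given values:
  V = 835.1 m^3
  A = 65.1 sabins
Formula: RT60 = 0.161 * V / A
Numerator: 0.161 * 835.1 = 134.4511
RT60 = 134.4511 / 65.1 = 2.065

2.065 s


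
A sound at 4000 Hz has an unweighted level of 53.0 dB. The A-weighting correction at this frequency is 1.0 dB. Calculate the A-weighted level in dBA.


Given values:
  SPL = 53.0 dB
  A-weighting at 4000 Hz = 1.0 dB
Formula: L_A = SPL + A_weight
L_A = 53.0 + (1.0)
L_A = 54.0

54.0 dBA


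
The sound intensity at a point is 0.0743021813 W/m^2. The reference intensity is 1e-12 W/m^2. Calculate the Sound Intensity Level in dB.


Given values:
  I = 0.0743021813 W/m^2
  I_ref = 1e-12 W/m^2
Formula: SIL = 10 * log10(I / I_ref)
Compute ratio: I / I_ref = 74302181300
Compute log10: log10(74302181300) = 10.871002
Multiply: SIL = 10 * 10.871002 = 108.71

108.71 dB


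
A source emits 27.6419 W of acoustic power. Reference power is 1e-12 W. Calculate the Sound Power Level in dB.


Given values:
  W = 27.6419 W
  W_ref = 1e-12 W
Formula: SWL = 10 * log10(W / W_ref)
Compute ratio: W / W_ref = 27641900000000
Compute log10: log10(27641900000000) = 13.441568
Multiply: SWL = 10 * 13.441568 = 134.42

134.42 dB


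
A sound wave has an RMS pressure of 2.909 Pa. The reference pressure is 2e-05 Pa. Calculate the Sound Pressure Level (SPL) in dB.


Given values:
  p = 2.909 Pa
  p_ref = 2e-05 Pa
Formula: SPL = 20 * log10(p / p_ref)
Compute ratio: p / p_ref = 2.909 / 2e-05 = 145450
Compute log10: log10(145450) = 5.162714
Multiply: SPL = 20 * 5.162714 = 103.25

103.25 dB


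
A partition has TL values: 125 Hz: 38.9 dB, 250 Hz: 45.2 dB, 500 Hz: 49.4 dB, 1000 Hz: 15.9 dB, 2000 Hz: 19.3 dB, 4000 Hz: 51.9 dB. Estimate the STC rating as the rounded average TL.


Given TL values at each frequency:
  125 Hz: 38.9 dB
  250 Hz: 45.2 dB
  500 Hz: 49.4 dB
  1000 Hz: 15.9 dB
  2000 Hz: 19.3 dB
  4000 Hz: 51.9 dB
Formula: STC ~ round(average of TL values)
Sum = 38.9 + 45.2 + 49.4 + 15.9 + 19.3 + 51.9 = 220.6
Average = 220.6 / 6 = 36.77
Rounded: 37

37


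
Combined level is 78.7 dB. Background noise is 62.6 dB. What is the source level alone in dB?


Given values:
  L_total = 78.7 dB, L_bg = 62.6 dB
Formula: L_source = 10 * log10(10^(L_total/10) - 10^(L_bg/10))
Convert to linear:
  10^(78.7/10) = 74131024.1301
  10^(62.6/10) = 1819700.8586
Difference: 74131024.1301 - 1819700.8586 = 72311323.2715
L_source = 10 * log10(72311323.2715) = 78.59

78.59 dB


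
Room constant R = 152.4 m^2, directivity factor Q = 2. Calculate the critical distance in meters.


Given values:
  R = 152.4 m^2, Q = 2
Formula: d_c = 0.141 * sqrt(Q * R)
Compute Q * R = 2 * 152.4 = 304.8
Compute sqrt(304.8) = 17.4585
d_c = 0.141 * 17.4585 = 2.462

2.462 m


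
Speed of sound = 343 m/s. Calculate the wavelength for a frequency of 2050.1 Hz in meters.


Given values:
  c = 343 m/s, f = 2050.1 Hz
Formula: lambda = c / f
lambda = 343 / 2050.1
lambda = 0.1673

0.1673 m


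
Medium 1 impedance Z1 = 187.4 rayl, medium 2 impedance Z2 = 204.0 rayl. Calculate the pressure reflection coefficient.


Given values:
  Z1 = 187.4 rayl, Z2 = 204.0 rayl
Formula: R = (Z2 - Z1) / (Z2 + Z1)
Numerator: Z2 - Z1 = 204.0 - 187.4 = 16.6
Denominator: Z2 + Z1 = 204.0 + 187.4 = 391.4
R = 16.6 / 391.4 = 0.0424

0.0424


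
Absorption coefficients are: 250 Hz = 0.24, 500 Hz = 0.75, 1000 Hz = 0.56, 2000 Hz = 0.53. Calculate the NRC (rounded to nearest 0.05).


Given values:
  a_250 = 0.24, a_500 = 0.75
  a_1000 = 0.56, a_2000 = 0.53
Formula: NRC = (a250 + a500 + a1000 + a2000) / 4
Sum = 0.24 + 0.75 + 0.56 + 0.53 = 2.08
NRC = 2.08 / 4 = 0.52
Rounded to nearest 0.05: 0.5

0.5


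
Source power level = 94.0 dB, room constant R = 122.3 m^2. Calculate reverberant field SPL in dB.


Given values:
  Lw = 94.0 dB, R = 122.3 m^2
Formula: SPL = Lw + 10 * log10(4 / R)
Compute 4 / R = 4 / 122.3 = 0.032706
Compute 10 * log10(0.032706) = -14.8537
SPL = 94.0 + (-14.8537) = 79.15

79.15 dB


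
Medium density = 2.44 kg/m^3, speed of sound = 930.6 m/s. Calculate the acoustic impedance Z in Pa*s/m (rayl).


Given values:
  rho = 2.44 kg/m^3
  c = 930.6 m/s
Formula: Z = rho * c
Z = 2.44 * 930.6
Z = 2270.66

2270.66 rayl


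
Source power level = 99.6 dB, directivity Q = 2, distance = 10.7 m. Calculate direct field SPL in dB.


Given values:
  Lw = 99.6 dB, Q = 2, r = 10.7 m
Formula: SPL = Lw + 10 * log10(Q / (4 * pi * r^2))
Compute 4 * pi * r^2 = 4 * pi * 10.7^2 = 1438.7238
Compute Q / denom = 2 / 1438.7238 = 0.00139012
Compute 10 * log10(0.00139012) = -28.5695
SPL = 99.6 + (-28.5695) = 71.03

71.03 dB


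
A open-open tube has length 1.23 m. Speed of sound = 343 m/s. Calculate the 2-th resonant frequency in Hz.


Given values:
  Tube type: open-open, L = 1.23 m, c = 343 m/s, n = 2
Formula: f_n = n * c / (2 * L)
Compute 2 * L = 2 * 1.23 = 2.46
f = 2 * 343 / 2.46
f = 278.86

278.86 Hz


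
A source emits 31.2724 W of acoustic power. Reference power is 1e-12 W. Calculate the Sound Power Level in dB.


Given values:
  W = 31.2724 W
  W_ref = 1e-12 W
Formula: SWL = 10 * log10(W / W_ref)
Compute ratio: W / W_ref = 31272400000000
Compute log10: log10(31272400000000) = 13.495161
Multiply: SWL = 10 * 13.495161 = 134.95

134.95 dB


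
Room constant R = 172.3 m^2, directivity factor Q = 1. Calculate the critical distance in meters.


Given values:
  R = 172.3 m^2, Q = 1
Formula: d_c = 0.141 * sqrt(Q * R)
Compute Q * R = 1 * 172.3 = 172.3
Compute sqrt(172.3) = 13.1263
d_c = 0.141 * 13.1263 = 1.851

1.851 m


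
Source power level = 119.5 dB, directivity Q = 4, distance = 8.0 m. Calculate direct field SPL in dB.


Given values:
  Lw = 119.5 dB, Q = 4, r = 8.0 m
Formula: SPL = Lw + 10 * log10(Q / (4 * pi * r^2))
Compute 4 * pi * r^2 = 4 * pi * 8.0^2 = 804.2477
Compute Q / denom = 4 / 804.2477 = 0.00497359
Compute 10 * log10(0.00497359) = -23.0333
SPL = 119.5 + (-23.0333) = 96.47

96.47 dB


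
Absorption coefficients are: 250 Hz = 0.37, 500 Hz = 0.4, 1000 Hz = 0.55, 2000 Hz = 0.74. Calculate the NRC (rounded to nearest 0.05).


Given values:
  a_250 = 0.37, a_500 = 0.4
  a_1000 = 0.55, a_2000 = 0.74
Formula: NRC = (a250 + a500 + a1000 + a2000) / 4
Sum = 0.37 + 0.4 + 0.55 + 0.74 = 2.06
NRC = 2.06 / 4 = 0.515
Rounded to nearest 0.05: 0.5

0.5


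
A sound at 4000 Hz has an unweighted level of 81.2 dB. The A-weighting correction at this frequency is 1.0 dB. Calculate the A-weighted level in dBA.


Given values:
  SPL = 81.2 dB
  A-weighting at 4000 Hz = 1.0 dB
Formula: L_A = SPL + A_weight
L_A = 81.2 + (1.0)
L_A = 82.2

82.2 dBA


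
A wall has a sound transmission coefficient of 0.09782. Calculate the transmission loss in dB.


Given values:
  tau = 0.09782
Formula: TL = 10 * log10(1 / tau)
Compute 1 / tau = 1 / 0.09782 = 10.2229
Compute log10(10.2229) = 1.009574
TL = 10 * 1.009574 = 10.1

10.1 dB


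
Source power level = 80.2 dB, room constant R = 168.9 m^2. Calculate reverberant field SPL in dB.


Given values:
  Lw = 80.2 dB, R = 168.9 m^2
Formula: SPL = Lw + 10 * log10(4 / R)
Compute 4 / R = 4 / 168.9 = 0.023683
Compute 10 * log10(0.023683) = -16.2556
SPL = 80.2 + (-16.2556) = 63.94

63.94 dB


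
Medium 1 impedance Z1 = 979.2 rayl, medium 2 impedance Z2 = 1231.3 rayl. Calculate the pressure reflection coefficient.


Given values:
  Z1 = 979.2 rayl, Z2 = 1231.3 rayl
Formula: R = (Z2 - Z1) / (Z2 + Z1)
Numerator: Z2 - Z1 = 1231.3 - 979.2 = 252.1
Denominator: Z2 + Z1 = 1231.3 + 979.2 = 2210.5
R = 252.1 / 2210.5 = 0.114

0.114


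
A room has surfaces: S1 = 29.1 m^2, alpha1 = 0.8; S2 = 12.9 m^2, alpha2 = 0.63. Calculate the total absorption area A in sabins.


Given surfaces:
  Surface 1: 29.1 * 0.8 = 23.28
  Surface 2: 12.9 * 0.63 = 8.127
Formula: A = sum(Si * alpha_i)
A = 23.28 + 8.127
A = 31.41

31.41 sabins


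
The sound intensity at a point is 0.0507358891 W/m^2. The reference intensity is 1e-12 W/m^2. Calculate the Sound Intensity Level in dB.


Given values:
  I = 0.0507358891 W/m^2
  I_ref = 1e-12 W/m^2
Formula: SIL = 10 * log10(I / I_ref)
Compute ratio: I / I_ref = 50735889100
Compute log10: log10(50735889100) = 10.705315
Multiply: SIL = 10 * 10.705315 = 107.05

107.05 dB


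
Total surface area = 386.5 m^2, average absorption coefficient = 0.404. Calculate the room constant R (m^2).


Given values:
  S = 386.5 m^2, alpha = 0.404
Formula: R = S * alpha / (1 - alpha)
Numerator: 386.5 * 0.404 = 156.146
Denominator: 1 - 0.404 = 0.596
R = 156.146 / 0.596 = 261.99

261.99 m^2


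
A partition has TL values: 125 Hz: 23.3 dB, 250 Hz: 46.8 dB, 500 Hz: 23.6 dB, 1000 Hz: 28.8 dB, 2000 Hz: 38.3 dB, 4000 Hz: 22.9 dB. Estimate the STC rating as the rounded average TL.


Given TL values at each frequency:
  125 Hz: 23.3 dB
  250 Hz: 46.8 dB
  500 Hz: 23.6 dB
  1000 Hz: 28.8 dB
  2000 Hz: 38.3 dB
  4000 Hz: 22.9 dB
Formula: STC ~ round(average of TL values)
Sum = 23.3 + 46.8 + 23.6 + 28.8 + 38.3 + 22.9 = 183.7
Average = 183.7 / 6 = 30.62
Rounded: 31

31


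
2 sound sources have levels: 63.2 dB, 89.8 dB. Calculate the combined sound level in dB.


Formula: L_total = 10 * log10( sum(10^(Li/10)) )
  Source 1: 10^(63.2/10) = 2089296.1309
  Source 2: 10^(89.8/10) = 954992586.0214
Sum of linear values = 957081882.1523
L_total = 10 * log10(957081882.1523) = 89.81

89.81 dB


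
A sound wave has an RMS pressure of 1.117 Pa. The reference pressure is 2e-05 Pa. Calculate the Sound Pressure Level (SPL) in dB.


Given values:
  p = 1.117 Pa
  p_ref = 2e-05 Pa
Formula: SPL = 20 * log10(p / p_ref)
Compute ratio: p / p_ref = 1.117 / 2e-05 = 55850
Compute log10: log10(55850) = 4.747023
Multiply: SPL = 20 * 4.747023 = 94.94

94.94 dB


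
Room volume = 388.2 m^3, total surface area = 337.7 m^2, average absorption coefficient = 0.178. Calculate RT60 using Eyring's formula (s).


Given values:
  V = 388.2 m^3, S = 337.7 m^2, alpha = 0.178
Formula: RT60 = 0.161 * V / (-S * ln(1 - alpha))
Compute ln(1 - 0.178) = ln(0.822) = -0.196015
Denominator: -337.7 * -0.196015 = 66.1943
Numerator: 0.161 * 388.2 = 62.5002
RT60 = 62.5002 / 66.1943 = 0.944

0.944 s


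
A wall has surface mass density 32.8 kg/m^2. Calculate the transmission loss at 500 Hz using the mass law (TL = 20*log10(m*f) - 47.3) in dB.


Given values:
  m = 32.8 kg/m^2, f = 500 Hz
Formula: TL = 20 * log10(m * f) - 47.3
Compute m * f = 32.8 * 500 = 16400.0
Compute log10(16400.0) = 4.214844
Compute 20 * 4.214844 = 84.2969
TL = 84.2969 - 47.3 = 37.0

37.0 dB


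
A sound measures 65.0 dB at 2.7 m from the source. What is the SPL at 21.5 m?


Given values:
  SPL1 = 65.0 dB, r1 = 2.7 m, r2 = 21.5 m
Formula: SPL2 = SPL1 - 20 * log10(r2 / r1)
Compute ratio: r2 / r1 = 21.5 / 2.7 = 7.963
Compute log10: log10(7.963) = 0.901077
Compute drop: 20 * 0.901077 = 18.0215
SPL2 = 65.0 - 18.0215 = 46.98

46.98 dB


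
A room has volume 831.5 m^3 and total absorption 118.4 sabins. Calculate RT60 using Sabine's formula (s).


Given values:
  V = 831.5 m^3
  A = 118.4 sabins
Formula: RT60 = 0.161 * V / A
Numerator: 0.161 * 831.5 = 133.8715
RT60 = 133.8715 / 118.4 = 1.131

1.131 s


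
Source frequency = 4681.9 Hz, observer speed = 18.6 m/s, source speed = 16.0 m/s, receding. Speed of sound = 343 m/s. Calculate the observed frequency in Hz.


Given values:
  f_s = 4681.9 Hz, v_o = 18.6 m/s, v_s = 16.0 m/s
  Direction: receding
Formula: f_o = f_s * (c - v_o) / (c + v_s)
Numerator: c - v_o = 343 - 18.6 = 324.4
Denominator: c + v_s = 343 + 16.0 = 359.0
f_o = 4681.9 * 324.4 / 359.0 = 4230.66

4230.66 Hz


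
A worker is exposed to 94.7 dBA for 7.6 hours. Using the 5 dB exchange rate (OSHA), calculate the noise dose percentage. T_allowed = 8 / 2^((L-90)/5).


Given values:
  L = 94.7 dBA, T = 7.6 hours
Formula: T_allowed = 8 / 2^((L - 90) / 5)
Compute exponent: (94.7 - 90) / 5 = 0.94
Compute 2^(0.94) = 1.918528
T_allowed = 8 / 1.918528 = 4.169864 hours
Dose = (T / T_allowed) * 100
Dose = (7.6 / 4.169864) * 100 = 182.26

182.26 %


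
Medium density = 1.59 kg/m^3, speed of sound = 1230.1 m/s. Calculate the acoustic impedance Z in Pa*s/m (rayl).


Given values:
  rho = 1.59 kg/m^3
  c = 1230.1 m/s
Formula: Z = rho * c
Z = 1.59 * 1230.1
Z = 1955.86

1955.86 rayl


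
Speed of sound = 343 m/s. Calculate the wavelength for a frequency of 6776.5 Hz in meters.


Given values:
  c = 343 m/s, f = 6776.5 Hz
Formula: lambda = c / f
lambda = 343 / 6776.5
lambda = 0.0506

0.0506 m


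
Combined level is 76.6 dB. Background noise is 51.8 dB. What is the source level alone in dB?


Given values:
  L_total = 76.6 dB, L_bg = 51.8 dB
Formula: L_source = 10 * log10(10^(L_total/10) - 10^(L_bg/10))
Convert to linear:
  10^(76.6/10) = 45708818.9615
  10^(51.8/10) = 151356.1248
Difference: 45708818.9615 - 151356.1248 = 45557462.8367
L_source = 10 * log10(45557462.8367) = 76.59

76.59 dB


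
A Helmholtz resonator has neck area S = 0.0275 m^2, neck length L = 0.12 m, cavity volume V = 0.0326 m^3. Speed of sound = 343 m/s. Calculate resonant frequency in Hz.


Given values:
  S = 0.0275 m^2, L = 0.12 m, V = 0.0326 m^3, c = 343 m/s
Formula: f = (c / (2*pi)) * sqrt(S / (V * L))
Compute V * L = 0.0326 * 0.12 = 0.003912
Compute S / (V * L) = 0.0275 / 0.003912 = 7.0297
Compute sqrt(7.0297) = 2.651358
Compute c / (2*pi) = 343 / 6.283185 = 54.590148
f = 54.590148 * 2.651358 = 144.74

144.74 Hz


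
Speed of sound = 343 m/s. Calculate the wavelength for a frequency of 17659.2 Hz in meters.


Given values:
  c = 343 m/s, f = 17659.2 Hz
Formula: lambda = c / f
lambda = 343 / 17659.2
lambda = 0.0194

0.0194 m


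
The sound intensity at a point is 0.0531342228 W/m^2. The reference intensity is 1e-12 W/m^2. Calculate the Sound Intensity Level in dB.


Given values:
  I = 0.0531342228 W/m^2
  I_ref = 1e-12 W/m^2
Formula: SIL = 10 * log10(I / I_ref)
Compute ratio: I / I_ref = 53134222800
Compute log10: log10(53134222800) = 10.725374
Multiply: SIL = 10 * 10.725374 = 107.25

107.25 dB


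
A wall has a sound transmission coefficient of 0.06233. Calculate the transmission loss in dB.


Given values:
  tau = 0.06233
Formula: TL = 10 * log10(1 / tau)
Compute 1 / tau = 1 / 0.06233 = 16.0436
Compute log10(16.0436) = 1.205302
TL = 10 * 1.205302 = 12.05

12.05 dB


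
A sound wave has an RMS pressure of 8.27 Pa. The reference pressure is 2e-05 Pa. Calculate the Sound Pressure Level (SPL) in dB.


Given values:
  p = 8.27 Pa
  p_ref = 2e-05 Pa
Formula: SPL = 20 * log10(p / p_ref)
Compute ratio: p / p_ref = 8.27 / 2e-05 = 413500
Compute log10: log10(413500) = 5.616476
Multiply: SPL = 20 * 5.616476 = 112.33

112.33 dB


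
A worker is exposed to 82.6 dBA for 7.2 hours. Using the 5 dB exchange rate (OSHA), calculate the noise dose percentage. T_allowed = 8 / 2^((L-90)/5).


Given values:
  L = 82.6 dBA, T = 7.2 hours
Formula: T_allowed = 8 / 2^((L - 90) / 5)
Compute exponent: (82.6 - 90) / 5 = -1.48
Compute 2^(-1.48) = 0.358489
T_allowed = 8 / 0.358489 = 22.315887 hours
Dose = (T / T_allowed) * 100
Dose = (7.2 / 22.315887) * 100 = 32.26

32.26 %


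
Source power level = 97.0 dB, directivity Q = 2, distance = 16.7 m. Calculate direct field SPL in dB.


Given values:
  Lw = 97.0 dB, Q = 2, r = 16.7 m
Formula: SPL = Lw + 10 * log10(Q / (4 * pi * r^2))
Compute 4 * pi * r^2 = 4 * pi * 16.7^2 = 3504.6351
Compute Q / denom = 2 / 3504.6351 = 0.00057067
Compute 10 * log10(0.00057067) = -32.4361
SPL = 97.0 + (-32.4361) = 64.56

64.56 dB


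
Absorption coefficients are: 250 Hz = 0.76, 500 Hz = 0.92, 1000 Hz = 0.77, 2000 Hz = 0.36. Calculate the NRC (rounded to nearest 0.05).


Given values:
  a_250 = 0.76, a_500 = 0.92
  a_1000 = 0.77, a_2000 = 0.36
Formula: NRC = (a250 + a500 + a1000 + a2000) / 4
Sum = 0.76 + 0.92 + 0.77 + 0.36 = 2.81
NRC = 2.81 / 4 = 0.7025
Rounded to nearest 0.05: 0.7

0.7


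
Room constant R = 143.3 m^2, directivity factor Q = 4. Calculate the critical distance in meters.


Given values:
  R = 143.3 m^2, Q = 4
Formula: d_c = 0.141 * sqrt(Q * R)
Compute Q * R = 4 * 143.3 = 573.2
Compute sqrt(573.2) = 23.9416
d_c = 0.141 * 23.9416 = 3.376

3.376 m


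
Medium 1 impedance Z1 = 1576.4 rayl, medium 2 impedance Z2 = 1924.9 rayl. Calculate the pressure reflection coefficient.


Given values:
  Z1 = 1576.4 rayl, Z2 = 1924.9 rayl
Formula: R = (Z2 - Z1) / (Z2 + Z1)
Numerator: Z2 - Z1 = 1924.9 - 1576.4 = 348.5
Denominator: Z2 + Z1 = 1924.9 + 1576.4 = 3501.3
R = 348.5 / 3501.3 = 0.0995

0.0995


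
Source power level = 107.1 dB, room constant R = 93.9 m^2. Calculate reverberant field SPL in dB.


Given values:
  Lw = 107.1 dB, R = 93.9 m^2
Formula: SPL = Lw + 10 * log10(4 / R)
Compute 4 / R = 4 / 93.9 = 0.042599
Compute 10 * log10(0.042599) = -13.706
SPL = 107.1 + (-13.706) = 93.39

93.39 dB


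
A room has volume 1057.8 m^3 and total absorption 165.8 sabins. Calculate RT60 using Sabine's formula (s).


Given values:
  V = 1057.8 m^3
  A = 165.8 sabins
Formula: RT60 = 0.161 * V / A
Numerator: 0.161 * 1057.8 = 170.3058
RT60 = 170.3058 / 165.8 = 1.027

1.027 s


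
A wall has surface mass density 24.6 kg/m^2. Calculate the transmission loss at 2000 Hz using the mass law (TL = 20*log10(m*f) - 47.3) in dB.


Given values:
  m = 24.6 kg/m^2, f = 2000 Hz
Formula: TL = 20 * log10(m * f) - 47.3
Compute m * f = 24.6 * 2000 = 49200.0
Compute log10(49200.0) = 4.691965
Compute 20 * 4.691965 = 93.8393
TL = 93.8393 - 47.3 = 46.54

46.54 dB


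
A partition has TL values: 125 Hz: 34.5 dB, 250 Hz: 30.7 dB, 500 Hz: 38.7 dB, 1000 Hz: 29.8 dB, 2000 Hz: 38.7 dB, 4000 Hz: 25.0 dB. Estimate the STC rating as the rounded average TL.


Given TL values at each frequency:
  125 Hz: 34.5 dB
  250 Hz: 30.7 dB
  500 Hz: 38.7 dB
  1000 Hz: 29.8 dB
  2000 Hz: 38.7 dB
  4000 Hz: 25.0 dB
Formula: STC ~ round(average of TL values)
Sum = 34.5 + 30.7 + 38.7 + 29.8 + 38.7 + 25.0 = 197.4
Average = 197.4 / 6 = 32.9
Rounded: 33

33


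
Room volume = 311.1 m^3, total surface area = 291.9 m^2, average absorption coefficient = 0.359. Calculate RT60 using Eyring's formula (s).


Given values:
  V = 311.1 m^3, S = 291.9 m^2, alpha = 0.359
Formula: RT60 = 0.161 * V / (-S * ln(1 - alpha))
Compute ln(1 - 0.359) = ln(0.641) = -0.444726
Denominator: -291.9 * -0.444726 = 129.8155
Numerator: 0.161 * 311.1 = 50.0871
RT60 = 50.0871 / 129.8155 = 0.386

0.386 s


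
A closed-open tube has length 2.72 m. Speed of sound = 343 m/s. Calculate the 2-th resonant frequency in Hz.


Given values:
  Tube type: closed-open, L = 2.72 m, c = 343 m/s, n = 2
Formula: f_n = (2n - 1) * c / (4 * L)
Compute 2n - 1 = 2*2 - 1 = 3
Compute 4 * L = 4 * 2.72 = 10.88
f = 3 * 343 / 10.88
f = 94.58

94.58 Hz


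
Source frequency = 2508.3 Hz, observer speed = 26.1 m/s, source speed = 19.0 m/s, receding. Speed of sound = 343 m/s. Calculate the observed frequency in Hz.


Given values:
  f_s = 2508.3 Hz, v_o = 26.1 m/s, v_s = 19.0 m/s
  Direction: receding
Formula: f_o = f_s * (c - v_o) / (c + v_s)
Numerator: c - v_o = 343 - 26.1 = 316.9
Denominator: c + v_s = 343 + 19.0 = 362.0
f_o = 2508.3 * 316.9 / 362.0 = 2195.8

2195.8 Hz


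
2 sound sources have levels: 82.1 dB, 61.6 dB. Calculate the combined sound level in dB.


Formula: L_total = 10 * log10( sum(10^(Li/10)) )
  Source 1: 10^(82.1/10) = 162181009.7359
  Source 2: 10^(61.6/10) = 1445439.7707
Sum of linear values = 163626449.5066
L_total = 10 * log10(163626449.5066) = 82.14

82.14 dB


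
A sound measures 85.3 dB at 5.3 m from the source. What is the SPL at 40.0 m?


Given values:
  SPL1 = 85.3 dB, r1 = 5.3 m, r2 = 40.0 m
Formula: SPL2 = SPL1 - 20 * log10(r2 / r1)
Compute ratio: r2 / r1 = 40.0 / 5.3 = 7.5472
Compute log10: log10(7.5472) = 0.877786
Compute drop: 20 * 0.877786 = 17.5557
SPL2 = 85.3 - 17.5557 = 67.74

67.74 dB


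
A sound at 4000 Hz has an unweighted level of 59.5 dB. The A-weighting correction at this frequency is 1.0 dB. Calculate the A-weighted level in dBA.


Given values:
  SPL = 59.5 dB
  A-weighting at 4000 Hz = 1.0 dB
Formula: L_A = SPL + A_weight
L_A = 59.5 + (1.0)
L_A = 60.5

60.5 dBA


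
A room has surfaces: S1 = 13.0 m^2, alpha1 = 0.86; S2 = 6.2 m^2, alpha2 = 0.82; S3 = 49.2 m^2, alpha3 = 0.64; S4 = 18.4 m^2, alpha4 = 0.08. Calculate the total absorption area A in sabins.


Given surfaces:
  Surface 1: 13.0 * 0.86 = 11.18
  Surface 2: 6.2 * 0.82 = 5.084
  Surface 3: 49.2 * 0.64 = 31.488
  Surface 4: 18.4 * 0.08 = 1.472
Formula: A = sum(Si * alpha_i)
A = 11.18 + 5.084 + 31.488 + 1.472
A = 49.22

49.22 sabins


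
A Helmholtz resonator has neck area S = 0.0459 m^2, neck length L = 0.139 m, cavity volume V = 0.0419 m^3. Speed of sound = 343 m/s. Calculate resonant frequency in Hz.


Given values:
  S = 0.0459 m^2, L = 0.139 m, V = 0.0419 m^3, c = 343 m/s
Formula: f = (c / (2*pi)) * sqrt(S / (V * L))
Compute V * L = 0.0419 * 0.139 = 0.0058241
Compute S / (V * L) = 0.0459 / 0.0058241 = 7.881
Compute sqrt(7.881) = 2.807312
Compute c / (2*pi) = 343 / 6.283185 = 54.590148
f = 54.590148 * 2.807312 = 153.25

153.25 Hz


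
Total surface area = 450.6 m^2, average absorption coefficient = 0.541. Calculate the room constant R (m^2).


Given values:
  S = 450.6 m^2, alpha = 0.541
Formula: R = S * alpha / (1 - alpha)
Numerator: 450.6 * 0.541 = 243.7746
Denominator: 1 - 0.541 = 0.459
R = 243.7746 / 0.459 = 531.1

531.1 m^2


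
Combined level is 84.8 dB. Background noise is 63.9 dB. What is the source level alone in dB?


Given values:
  L_total = 84.8 dB, L_bg = 63.9 dB
Formula: L_source = 10 * log10(10^(L_total/10) - 10^(L_bg/10))
Convert to linear:
  10^(84.8/10) = 301995172.0402
  10^(63.9/10) = 2454708.9157
Difference: 301995172.0402 - 2454708.9157 = 299540463.1245
L_source = 10 * log10(299540463.1245) = 84.76

84.76 dB


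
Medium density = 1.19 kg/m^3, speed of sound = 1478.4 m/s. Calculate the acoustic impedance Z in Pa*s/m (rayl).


Given values:
  rho = 1.19 kg/m^3
  c = 1478.4 m/s
Formula: Z = rho * c
Z = 1.19 * 1478.4
Z = 1759.3

1759.3 rayl


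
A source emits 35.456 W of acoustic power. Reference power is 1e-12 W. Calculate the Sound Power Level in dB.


Given values:
  W = 35.456 W
  W_ref = 1e-12 W
Formula: SWL = 10 * log10(W / W_ref)
Compute ratio: W / W_ref = 35456000000000
Compute log10: log10(35456000000000) = 13.54969
Multiply: SWL = 10 * 13.54969 = 135.5

135.5 dB


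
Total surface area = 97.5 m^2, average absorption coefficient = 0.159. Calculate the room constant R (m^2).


Given values:
  S = 97.5 m^2, alpha = 0.159
Formula: R = S * alpha / (1 - alpha)
Numerator: 97.5 * 0.159 = 15.5025
Denominator: 1 - 0.159 = 0.841
R = 15.5025 / 0.841 = 18.43

18.43 m^2


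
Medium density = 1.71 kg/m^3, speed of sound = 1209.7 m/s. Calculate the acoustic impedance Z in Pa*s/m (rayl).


Given values:
  rho = 1.71 kg/m^3
  c = 1209.7 m/s
Formula: Z = rho * c
Z = 1.71 * 1209.7
Z = 2068.59

2068.59 rayl


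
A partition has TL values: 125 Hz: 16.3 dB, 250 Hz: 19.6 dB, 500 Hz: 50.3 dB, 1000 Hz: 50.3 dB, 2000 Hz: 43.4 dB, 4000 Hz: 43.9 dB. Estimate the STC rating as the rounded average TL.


Given TL values at each frequency:
  125 Hz: 16.3 dB
  250 Hz: 19.6 dB
  500 Hz: 50.3 dB
  1000 Hz: 50.3 dB
  2000 Hz: 43.4 dB
  4000 Hz: 43.9 dB
Formula: STC ~ round(average of TL values)
Sum = 16.3 + 19.6 + 50.3 + 50.3 + 43.4 + 43.9 = 223.8
Average = 223.8 / 6 = 37.3
Rounded: 37

37


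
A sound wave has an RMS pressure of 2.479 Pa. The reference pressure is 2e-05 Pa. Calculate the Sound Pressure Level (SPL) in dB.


Given values:
  p = 2.479 Pa
  p_ref = 2e-05 Pa
Formula: SPL = 20 * log10(p / p_ref)
Compute ratio: p / p_ref = 2.479 / 2e-05 = 123950
Compute log10: log10(123950) = 5.093247
Multiply: SPL = 20 * 5.093247 = 101.86

101.86 dB


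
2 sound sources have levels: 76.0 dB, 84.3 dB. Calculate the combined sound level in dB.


Formula: L_total = 10 * log10( sum(10^(Li/10)) )
  Source 1: 10^(76.0/10) = 39810717.0553
  Source 2: 10^(84.3/10) = 269153480.3927
Sum of linear values = 308964197.448
L_total = 10 * log10(308964197.448) = 84.9

84.9 dB


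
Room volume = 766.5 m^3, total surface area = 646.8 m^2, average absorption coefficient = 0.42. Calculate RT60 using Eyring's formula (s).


Given values:
  V = 766.5 m^3, S = 646.8 m^2, alpha = 0.42
Formula: RT60 = 0.161 * V / (-S * ln(1 - alpha))
Compute ln(1 - 0.42) = ln(0.58) = -0.544727
Denominator: -646.8 * -0.544727 = 352.3294
Numerator: 0.161 * 766.5 = 123.4065
RT60 = 123.4065 / 352.3294 = 0.35

0.35 s


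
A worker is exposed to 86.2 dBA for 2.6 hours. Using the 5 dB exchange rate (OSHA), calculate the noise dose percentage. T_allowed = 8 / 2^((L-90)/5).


Given values:
  L = 86.2 dBA, T = 2.6 hours
Formula: T_allowed = 8 / 2^((L - 90) / 5)
Compute exponent: (86.2 - 90) / 5 = -0.76
Compute 2^(-0.76) = 0.590496
T_allowed = 8 / 0.590496 = 13.547933 hours
Dose = (T / T_allowed) * 100
Dose = (2.6 / 13.547933) * 100 = 19.19

19.19 %


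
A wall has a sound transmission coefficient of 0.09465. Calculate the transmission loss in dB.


Given values:
  tau = 0.09465
Formula: TL = 10 * log10(1 / tau)
Compute 1 / tau = 1 / 0.09465 = 10.5652
Compute log10(10.5652) = 1.023878
TL = 10 * 1.023878 = 10.24

10.24 dB


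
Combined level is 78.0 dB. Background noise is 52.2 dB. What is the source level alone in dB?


Given values:
  L_total = 78.0 dB, L_bg = 52.2 dB
Formula: L_source = 10 * log10(10^(L_total/10) - 10^(L_bg/10))
Convert to linear:
  10^(78.0/10) = 63095734.448
  10^(52.2/10) = 165958.6907
Difference: 63095734.448 - 165958.6907 = 62929775.7573
L_source = 10 * log10(62929775.7573) = 77.99

77.99 dB


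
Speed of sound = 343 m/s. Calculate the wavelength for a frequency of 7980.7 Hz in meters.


Given values:
  c = 343 m/s, f = 7980.7 Hz
Formula: lambda = c / f
lambda = 343 / 7980.7
lambda = 0.043

0.043 m


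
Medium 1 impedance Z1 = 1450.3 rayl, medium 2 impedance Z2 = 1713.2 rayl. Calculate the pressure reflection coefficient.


Given values:
  Z1 = 1450.3 rayl, Z2 = 1713.2 rayl
Formula: R = (Z2 - Z1) / (Z2 + Z1)
Numerator: Z2 - Z1 = 1713.2 - 1450.3 = 262.9
Denominator: Z2 + Z1 = 1713.2 + 1450.3 = 3163.5
R = 262.9 / 3163.5 = 0.0831

0.0831


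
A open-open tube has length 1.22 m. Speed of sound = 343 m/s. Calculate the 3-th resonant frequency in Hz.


Given values:
  Tube type: open-open, L = 1.22 m, c = 343 m/s, n = 3
Formula: f_n = n * c / (2 * L)
Compute 2 * L = 2 * 1.22 = 2.44
f = 3 * 343 / 2.44
f = 421.72

421.72 Hz


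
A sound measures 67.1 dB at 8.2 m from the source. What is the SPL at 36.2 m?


Given values:
  SPL1 = 67.1 dB, r1 = 8.2 m, r2 = 36.2 m
Formula: SPL2 = SPL1 - 20 * log10(r2 / r1)
Compute ratio: r2 / r1 = 36.2 / 8.2 = 4.4146
Compute log10: log10(4.4146) = 0.644891
Compute drop: 20 * 0.644891 = 12.8978
SPL2 = 67.1 - 12.8978 = 54.2

54.2 dB


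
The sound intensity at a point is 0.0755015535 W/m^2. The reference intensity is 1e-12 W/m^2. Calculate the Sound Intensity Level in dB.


Given values:
  I = 0.0755015535 W/m^2
  I_ref = 1e-12 W/m^2
Formula: SIL = 10 * log10(I / I_ref)
Compute ratio: I / I_ref = 75501553500
Compute log10: log10(75501553500) = 10.877956
Multiply: SIL = 10 * 10.877956 = 108.78

108.78 dB


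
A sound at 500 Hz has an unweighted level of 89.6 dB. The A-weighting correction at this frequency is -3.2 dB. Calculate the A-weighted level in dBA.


Given values:
  SPL = 89.6 dB
  A-weighting at 500 Hz = -3.2 dB
Formula: L_A = SPL + A_weight
L_A = 89.6 + (-3.2)
L_A = 86.4

86.4 dBA


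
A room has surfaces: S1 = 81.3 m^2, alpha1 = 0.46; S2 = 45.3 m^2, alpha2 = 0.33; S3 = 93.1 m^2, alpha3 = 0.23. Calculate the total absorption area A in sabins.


Given surfaces:
  Surface 1: 81.3 * 0.46 = 37.398
  Surface 2: 45.3 * 0.33 = 14.949
  Surface 3: 93.1 * 0.23 = 21.413
Formula: A = sum(Si * alpha_i)
A = 37.398 + 14.949 + 21.413
A = 73.76

73.76 sabins
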